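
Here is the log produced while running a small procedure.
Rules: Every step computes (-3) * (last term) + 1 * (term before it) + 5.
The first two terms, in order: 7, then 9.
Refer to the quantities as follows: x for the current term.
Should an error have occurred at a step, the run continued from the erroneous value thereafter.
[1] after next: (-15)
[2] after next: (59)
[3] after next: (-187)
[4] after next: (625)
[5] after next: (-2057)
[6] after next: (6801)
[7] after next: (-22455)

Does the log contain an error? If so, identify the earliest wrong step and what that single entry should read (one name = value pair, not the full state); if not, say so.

Recomputing the run from the initial state:
step 1: x = -15
step 2: x = 59
step 3: x = -187
step 4: x = 625
step 5: x = -2057
step 6: x = 6801
step 7: x = -22455
This matches the log at every step.

no error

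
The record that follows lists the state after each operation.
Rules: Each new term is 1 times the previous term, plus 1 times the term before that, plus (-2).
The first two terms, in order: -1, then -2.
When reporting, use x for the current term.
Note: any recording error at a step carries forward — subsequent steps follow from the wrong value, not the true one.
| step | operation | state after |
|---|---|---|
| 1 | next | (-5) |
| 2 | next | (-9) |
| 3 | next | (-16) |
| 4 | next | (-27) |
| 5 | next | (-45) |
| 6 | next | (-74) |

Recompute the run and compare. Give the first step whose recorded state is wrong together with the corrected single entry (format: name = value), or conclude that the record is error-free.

no error

Recomputing the run from the initial state:
step 1: x = -5
step 2: x = -9
step 3: x = -16
step 4: x = -27
step 5: x = -45
step 6: x = -74
This matches the record at every step.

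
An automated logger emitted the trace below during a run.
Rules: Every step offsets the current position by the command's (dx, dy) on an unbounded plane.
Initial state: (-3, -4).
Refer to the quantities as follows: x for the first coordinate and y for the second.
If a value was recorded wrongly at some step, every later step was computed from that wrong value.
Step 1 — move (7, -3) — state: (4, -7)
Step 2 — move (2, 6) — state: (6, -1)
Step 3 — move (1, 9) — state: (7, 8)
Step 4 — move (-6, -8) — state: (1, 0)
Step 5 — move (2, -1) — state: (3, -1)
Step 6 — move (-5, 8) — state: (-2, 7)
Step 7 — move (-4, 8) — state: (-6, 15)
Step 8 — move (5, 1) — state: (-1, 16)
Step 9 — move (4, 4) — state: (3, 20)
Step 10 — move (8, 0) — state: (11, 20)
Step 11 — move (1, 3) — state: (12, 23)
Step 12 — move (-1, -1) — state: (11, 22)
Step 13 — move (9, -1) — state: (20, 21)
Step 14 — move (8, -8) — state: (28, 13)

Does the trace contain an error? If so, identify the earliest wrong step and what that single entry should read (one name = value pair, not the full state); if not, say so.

step 1: x = -3 + (7) = 4, y = -4 + (-3) = -7 -> exactly as logged
step 2: x = 4 + (2) = 6, y = -7 + (6) = -1 -> in agreement
step 3: x = 6 + (1) = 7, y = -1 + (9) = 8 -> in agreement
step 4: x = 7 + (-6) = 1, y = 8 + (-8) = 0 -> no discrepancy
step 5: x = 1 + (2) = 3, y = 0 + (-1) = -1 -> verified
step 6: x = 3 + (-5) = -2, y = -1 + (8) = 7 -> no discrepancy
step 7: x = -2 + (-4) = -6, y = 7 + (8) = 15 -> no discrepancy
step 8: x = -6 + (5) = -1, y = 15 + (1) = 16 -> no discrepancy
step 9: x = -1 + (4) = 3, y = 16 + (4) = 20 -> verified
step 10: x = 3 + (8) = 11, y = 20 + (0) = 20 -> no discrepancy
step 11: x = 11 + (1) = 12, y = 20 + (3) = 23 -> same as recorded
step 12: x = 12 + (-1) = 11, y = 23 + (-1) = 22 -> no discrepancy
step 13: x = 11 + (9) = 20, y = 22 + (-1) = 21 -> confirmed correct
step 14: x = 20 + (8) = 28, y = 21 + (-8) = 13 -> consistent with the trace
All steps check out; nothing to correct.

no error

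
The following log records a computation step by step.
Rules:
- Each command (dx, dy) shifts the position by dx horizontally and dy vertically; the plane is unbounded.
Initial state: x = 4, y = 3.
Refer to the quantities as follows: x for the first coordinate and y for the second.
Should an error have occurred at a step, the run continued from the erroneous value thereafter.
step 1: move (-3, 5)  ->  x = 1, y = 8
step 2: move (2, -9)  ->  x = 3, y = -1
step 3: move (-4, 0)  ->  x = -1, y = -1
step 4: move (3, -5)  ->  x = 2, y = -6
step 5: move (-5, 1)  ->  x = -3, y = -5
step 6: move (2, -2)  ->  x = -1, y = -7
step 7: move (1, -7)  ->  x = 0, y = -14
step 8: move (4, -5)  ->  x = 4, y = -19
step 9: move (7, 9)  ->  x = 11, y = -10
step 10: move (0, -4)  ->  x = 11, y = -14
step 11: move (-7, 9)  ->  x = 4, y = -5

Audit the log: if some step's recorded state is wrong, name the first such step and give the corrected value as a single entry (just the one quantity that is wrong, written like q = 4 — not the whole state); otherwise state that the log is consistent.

no error

Recomputing the run from the initial state:
step 1: x = 1, y = 8
step 2: x = 3, y = -1
step 3: x = -1, y = -1
step 4: x = 2, y = -6
step 5: x = -3, y = -5
step 6: x = -1, y = -7
step 7: x = 0, y = -14
step 8: x = 4, y = -19
step 9: x = 11, y = -10
step 10: x = 11, y = -14
step 11: x = 4, y = -5
This matches the log at every step.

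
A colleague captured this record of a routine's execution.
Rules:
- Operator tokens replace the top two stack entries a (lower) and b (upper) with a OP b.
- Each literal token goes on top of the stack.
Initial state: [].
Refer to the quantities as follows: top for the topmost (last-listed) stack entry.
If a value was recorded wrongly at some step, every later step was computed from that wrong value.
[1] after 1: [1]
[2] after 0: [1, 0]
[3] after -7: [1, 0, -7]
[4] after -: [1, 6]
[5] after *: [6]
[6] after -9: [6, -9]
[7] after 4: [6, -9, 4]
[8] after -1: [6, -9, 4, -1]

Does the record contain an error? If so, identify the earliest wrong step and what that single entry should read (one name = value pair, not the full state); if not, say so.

step 4, top = 7

1. push 1: top = 1 (in agreement)
2. push 0: top = 0 (agrees with the record)
3. push -7: top = -7 (consistent with the record)
4. 0 - -7 = 7 (first mismatch against the record)
Conclusion: step 4 carries the first error; the entry should be top = 7.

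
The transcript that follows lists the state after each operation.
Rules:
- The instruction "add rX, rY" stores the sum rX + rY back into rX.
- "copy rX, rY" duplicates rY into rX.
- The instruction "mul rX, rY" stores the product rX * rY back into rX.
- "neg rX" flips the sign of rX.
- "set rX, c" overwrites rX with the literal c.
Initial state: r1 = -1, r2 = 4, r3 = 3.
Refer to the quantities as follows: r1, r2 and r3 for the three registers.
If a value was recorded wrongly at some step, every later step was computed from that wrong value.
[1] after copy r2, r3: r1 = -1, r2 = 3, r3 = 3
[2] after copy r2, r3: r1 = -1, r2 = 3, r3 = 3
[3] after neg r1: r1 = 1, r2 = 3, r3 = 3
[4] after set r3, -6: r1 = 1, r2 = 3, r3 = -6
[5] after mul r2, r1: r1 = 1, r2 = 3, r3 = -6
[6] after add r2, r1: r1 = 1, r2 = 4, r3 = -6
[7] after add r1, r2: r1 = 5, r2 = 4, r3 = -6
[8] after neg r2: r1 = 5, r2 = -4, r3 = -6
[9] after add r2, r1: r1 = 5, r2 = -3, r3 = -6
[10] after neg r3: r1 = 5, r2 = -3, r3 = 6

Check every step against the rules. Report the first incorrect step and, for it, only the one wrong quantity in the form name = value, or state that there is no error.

step 1: r2 = 3 -> matches
step 2: r2 = 3 -> confirmed correct
step 3: r1 = -(-1) = 1 -> agrees with the transcript
step 4: r3 = -6 -> consistent with the transcript
step 5: r2 = 3 * 1 = 3 -> agrees with the transcript
step 6: r2 = 3 + 1 = 4 -> matches
step 7: r1 = 1 + 4 = 5 -> checks out
step 8: r2 = -(4) = -4 -> agrees with the transcript
step 9: r2 = -4 + 5 = 1 -> the transcript has a different value
So the first discrepancy is step 9, where the right value is r2 = 1.

step 9, r2 = 1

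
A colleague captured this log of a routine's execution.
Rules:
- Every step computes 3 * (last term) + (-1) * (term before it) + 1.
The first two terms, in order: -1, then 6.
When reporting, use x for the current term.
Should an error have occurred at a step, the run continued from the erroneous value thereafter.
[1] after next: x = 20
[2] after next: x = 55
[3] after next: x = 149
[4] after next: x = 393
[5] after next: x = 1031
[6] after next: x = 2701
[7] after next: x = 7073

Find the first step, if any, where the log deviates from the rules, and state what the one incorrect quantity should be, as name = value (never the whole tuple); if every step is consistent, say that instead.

step 1: x = 3*(6) + (-1)*(-1) + (1) = 20 -> no discrepancy
step 2: x = 3*(20) + (-1)*(6) + (1) = 55 -> exactly as logged
step 3: x = 3*(55) + (-1)*(20) + (1) = 146 -> not what was recorded
Conclusion: step 3 carries the first error; the entry should be x = 146.

step 3, x = 146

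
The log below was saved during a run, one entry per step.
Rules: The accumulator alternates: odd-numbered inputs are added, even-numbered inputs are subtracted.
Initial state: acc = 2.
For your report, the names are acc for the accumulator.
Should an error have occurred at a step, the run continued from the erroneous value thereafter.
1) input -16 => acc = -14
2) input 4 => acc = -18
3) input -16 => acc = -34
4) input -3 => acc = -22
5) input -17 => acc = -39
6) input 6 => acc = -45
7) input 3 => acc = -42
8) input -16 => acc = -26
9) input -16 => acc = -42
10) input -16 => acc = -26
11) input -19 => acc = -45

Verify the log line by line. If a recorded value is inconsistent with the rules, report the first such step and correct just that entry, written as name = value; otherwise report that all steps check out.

step 4, acc = -31

Recomputing the run from the initial state:
step 1: acc = -14
step 2: acc = -18
step 3: acc = -34
step 4: acc = -31
step 5: acc = -48
step 6: acc = -54
step 7: acc = -51
step 8: acc = -35
step 9: acc = -51
step 10: acc = -35
step 11: acc = -54
The first disagreement with the log is at step 4, where the value should be acc = -31.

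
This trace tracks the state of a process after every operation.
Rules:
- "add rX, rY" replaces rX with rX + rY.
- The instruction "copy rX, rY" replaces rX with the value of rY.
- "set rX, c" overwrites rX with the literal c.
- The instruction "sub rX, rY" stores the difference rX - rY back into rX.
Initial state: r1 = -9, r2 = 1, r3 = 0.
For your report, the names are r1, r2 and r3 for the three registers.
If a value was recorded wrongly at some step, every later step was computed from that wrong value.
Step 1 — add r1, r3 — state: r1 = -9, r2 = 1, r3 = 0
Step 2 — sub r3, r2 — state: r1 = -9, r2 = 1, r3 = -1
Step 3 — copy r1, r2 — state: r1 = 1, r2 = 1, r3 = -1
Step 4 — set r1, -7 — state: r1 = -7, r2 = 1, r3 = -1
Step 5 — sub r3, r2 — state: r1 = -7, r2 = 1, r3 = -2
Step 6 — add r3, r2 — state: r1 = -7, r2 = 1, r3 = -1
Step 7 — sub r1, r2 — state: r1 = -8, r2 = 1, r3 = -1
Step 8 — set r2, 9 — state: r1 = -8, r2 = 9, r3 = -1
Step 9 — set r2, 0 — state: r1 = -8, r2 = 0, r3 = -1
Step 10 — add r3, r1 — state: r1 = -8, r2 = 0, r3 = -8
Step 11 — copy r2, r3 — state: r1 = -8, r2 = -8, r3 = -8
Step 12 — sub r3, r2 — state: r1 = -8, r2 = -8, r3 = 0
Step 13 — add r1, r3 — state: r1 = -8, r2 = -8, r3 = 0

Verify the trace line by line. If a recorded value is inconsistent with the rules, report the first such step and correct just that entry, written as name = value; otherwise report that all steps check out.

Recomputing the run from the initial state:
step 1: r1 = -9, r2 = 1, r3 = 0
step 2: r1 = -9, r2 = 1, r3 = -1
step 3: r1 = 1, r2 = 1, r3 = -1
step 4: r1 = -7, r2 = 1, r3 = -1
step 5: r1 = -7, r2 = 1, r3 = -2
step 6: r1 = -7, r2 = 1, r3 = -1
step 7: r1 = -8, r2 = 1, r3 = -1
step 8: r1 = -8, r2 = 9, r3 = -1
step 9: r1 = -8, r2 = 0, r3 = -1
step 10: r1 = -8, r2 = 0, r3 = -9
step 11: r1 = -8, r2 = -9, r3 = -9
step 12: r1 = -8, r2 = -9, r3 = 0
step 13: r1 = -8, r2 = -9, r3 = 0
The first disagreement with the trace is at step 10, where the value should be r3 = -9.

step 10, r3 = -9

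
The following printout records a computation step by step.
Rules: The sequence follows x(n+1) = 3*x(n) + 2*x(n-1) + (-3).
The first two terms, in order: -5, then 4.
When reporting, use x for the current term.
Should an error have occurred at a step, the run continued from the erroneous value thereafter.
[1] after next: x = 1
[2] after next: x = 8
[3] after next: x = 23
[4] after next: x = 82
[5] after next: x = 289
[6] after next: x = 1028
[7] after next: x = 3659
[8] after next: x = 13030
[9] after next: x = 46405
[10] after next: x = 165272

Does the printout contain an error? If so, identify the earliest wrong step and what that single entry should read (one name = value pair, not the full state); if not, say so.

Recomputing the run from the initial state:
step 1: x = -1
step 2: x = 2
step 3: x = 1
step 4: x = 4
step 5: x = 11
step 6: x = 38
step 7: x = 133
step 8: x = 472
step 9: x = 1679
step 10: x = 5978
The first disagreement with the printout is at step 1, where the value should be x = -1.

step 1, x = -1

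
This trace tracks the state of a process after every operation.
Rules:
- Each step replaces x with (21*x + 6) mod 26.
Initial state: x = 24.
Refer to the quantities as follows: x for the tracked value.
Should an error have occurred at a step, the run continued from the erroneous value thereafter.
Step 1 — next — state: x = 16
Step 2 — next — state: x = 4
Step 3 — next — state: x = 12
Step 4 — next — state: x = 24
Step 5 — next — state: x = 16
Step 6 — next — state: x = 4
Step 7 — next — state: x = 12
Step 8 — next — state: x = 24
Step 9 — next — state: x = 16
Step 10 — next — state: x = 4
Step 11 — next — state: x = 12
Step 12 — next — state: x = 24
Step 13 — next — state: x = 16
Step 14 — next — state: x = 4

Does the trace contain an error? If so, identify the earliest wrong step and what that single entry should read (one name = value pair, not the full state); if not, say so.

no error

1. x = (21*24 + 6) mod 26 = 16 (confirmed correct)
2. x = (21*16 + 6) mod 26 = 4 (confirmed correct)
3. x = (21*4 + 6) mod 26 = 12 (same as recorded)
4. x = (21*12 + 6) mod 26 = 24 (matches)
5. x = (21*24 + 6) mod 26 = 16 (same as recorded)
6. x = (21*16 + 6) mod 26 = 4 (verified)
7. x = (21*4 + 6) mod 26 = 12 (matches)
8. x = (21*12 + 6) mod 26 = 24 (exactly as logged)
9. x = (21*24 + 6) mod 26 = 16 (agrees with the trace)
10. x = (21*16 + 6) mod 26 = 4 (confirmed correct)
11. x = (21*4 + 6) mod 26 = 12 (consistent with the trace)
12. x = (21*12 + 6) mod 26 = 24 (same as recorded)
13. x = (21*24 + 6) mod 26 = 16 (in agreement)
14. x = (21*16 + 6) mod 26 = 4 (consistent with the trace)
No step deviates from the rules.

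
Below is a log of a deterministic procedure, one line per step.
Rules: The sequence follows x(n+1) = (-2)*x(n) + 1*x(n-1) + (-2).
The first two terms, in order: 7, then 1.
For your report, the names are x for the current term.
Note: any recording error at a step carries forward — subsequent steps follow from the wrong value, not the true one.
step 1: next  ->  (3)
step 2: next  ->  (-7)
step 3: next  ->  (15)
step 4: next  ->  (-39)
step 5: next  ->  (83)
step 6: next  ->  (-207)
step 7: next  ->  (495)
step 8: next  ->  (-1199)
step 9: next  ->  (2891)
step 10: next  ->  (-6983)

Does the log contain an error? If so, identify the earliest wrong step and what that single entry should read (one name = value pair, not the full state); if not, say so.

step 1: x = -2*(1) + (1)*(7) + (-2) = 3 -> same as recorded
step 2: x = -2*(3) + (1)*(1) + (-2) = -7 -> checks out
step 3: x = -2*(-7) + (1)*(3) + (-2) = 15 -> agrees with the log
step 4: x = -2*(15) + (1)*(-7) + (-2) = -39 -> consistent with the log
step 5: x = -2*(-39) + (1)*(15) + (-2) = 91 -> the log disagrees here
Conclusion: step 5 carries the first error; the entry should be x = 91.

step 5, x = 91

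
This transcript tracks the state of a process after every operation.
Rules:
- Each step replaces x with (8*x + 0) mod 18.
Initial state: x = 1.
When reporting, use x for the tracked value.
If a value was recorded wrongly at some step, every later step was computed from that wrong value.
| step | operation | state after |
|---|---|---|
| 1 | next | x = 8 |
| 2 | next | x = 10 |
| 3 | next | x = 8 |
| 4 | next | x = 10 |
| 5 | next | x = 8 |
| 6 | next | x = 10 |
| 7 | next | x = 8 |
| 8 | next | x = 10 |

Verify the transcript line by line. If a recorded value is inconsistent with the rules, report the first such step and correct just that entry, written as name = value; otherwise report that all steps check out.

no error

1. x = (8*1 + 0) mod 18 = 8 (exactly as logged)
2. x = (8*8 + 0) mod 18 = 10 (same as recorded)
3. x = (8*10 + 0) mod 18 = 8 (verified)
4. x = (8*8 + 0) mod 18 = 10 (confirmed correct)
5. x = (8*10 + 0) mod 18 = 8 (verified)
6. x = (8*8 + 0) mod 18 = 10 (matches)
7. x = (8*10 + 0) mod 18 = 8 (confirmed correct)
8. x = (8*8 + 0) mod 18 = 10 (same as recorded)
Every step is consistent.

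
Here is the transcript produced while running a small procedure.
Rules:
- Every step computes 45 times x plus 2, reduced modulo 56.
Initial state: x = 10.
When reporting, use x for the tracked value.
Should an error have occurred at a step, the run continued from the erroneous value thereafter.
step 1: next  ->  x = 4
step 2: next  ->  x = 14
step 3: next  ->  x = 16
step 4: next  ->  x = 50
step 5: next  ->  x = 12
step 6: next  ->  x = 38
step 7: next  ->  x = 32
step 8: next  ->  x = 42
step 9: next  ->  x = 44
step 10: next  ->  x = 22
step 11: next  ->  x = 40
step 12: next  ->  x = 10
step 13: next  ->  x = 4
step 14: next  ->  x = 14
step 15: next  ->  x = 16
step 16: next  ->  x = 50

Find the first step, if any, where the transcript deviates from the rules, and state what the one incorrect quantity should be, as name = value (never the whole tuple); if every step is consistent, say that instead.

step 1: x = (45*10 + 2) mod 56 = 4 -> same as recorded
step 2: x = (45*4 + 2) mod 56 = 14 -> same as recorded
step 3: x = (45*14 + 2) mod 56 = 16 -> exactly as logged
step 4: x = (45*16 + 2) mod 56 = 50 -> checks out
step 5: x = (45*50 + 2) mod 56 = 12 -> verified
step 6: x = (45*12 + 2) mod 56 = 38 -> matches
step 7: x = (45*38 + 2) mod 56 = 32 -> same as recorded
step 8: x = (45*32 + 2) mod 56 = 42 -> agrees with the transcript
step 9: x = (45*42 + 2) mod 56 = 44 -> same as recorded
step 10: x = (45*44 + 2) mod 56 = 22 -> agrees with the transcript
step 11: x = (45*22 + 2) mod 56 = 40 -> no discrepancy
step 12: x = (45*40 + 2) mod 56 = 10 -> matches
step 13: x = (45*10 + 2) mod 56 = 4 -> checks out
step 14: x = (45*4 + 2) mod 56 = 14 -> matches
step 15: x = (45*14 + 2) mod 56 = 16 -> agrees with the transcript
step 16: x = (45*16 + 2) mod 56 = 50 -> no discrepancy
No step deviates from the rules.

no error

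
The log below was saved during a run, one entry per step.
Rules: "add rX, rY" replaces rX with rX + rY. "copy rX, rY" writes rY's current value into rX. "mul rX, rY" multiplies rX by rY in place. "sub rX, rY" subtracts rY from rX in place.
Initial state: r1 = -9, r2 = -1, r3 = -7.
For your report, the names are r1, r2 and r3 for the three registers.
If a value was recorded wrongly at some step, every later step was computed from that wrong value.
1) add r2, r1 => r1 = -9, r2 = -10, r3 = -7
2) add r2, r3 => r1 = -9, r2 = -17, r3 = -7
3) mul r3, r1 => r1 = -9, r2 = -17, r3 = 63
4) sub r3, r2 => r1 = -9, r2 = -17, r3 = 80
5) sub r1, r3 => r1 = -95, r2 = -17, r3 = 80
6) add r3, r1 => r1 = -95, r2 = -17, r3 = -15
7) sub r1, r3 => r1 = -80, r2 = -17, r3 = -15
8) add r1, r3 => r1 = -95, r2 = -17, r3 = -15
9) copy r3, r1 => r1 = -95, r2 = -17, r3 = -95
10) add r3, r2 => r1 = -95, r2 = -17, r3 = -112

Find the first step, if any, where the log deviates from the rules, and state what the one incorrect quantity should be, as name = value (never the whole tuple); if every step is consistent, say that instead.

step 1: r2 = -1 + -9 = -10 -> no discrepancy
step 2: r2 = -10 + -7 = -17 -> in agreement
step 3: r3 = -7 * -9 = 63 -> no discrepancy
step 4: r3 = 63 - -17 = 80 -> checks out
step 5: r1 = -9 - 80 = -89 -> the log has a different value
That makes step 5 the first incorrect line — r1 = -89 is what it should show.

step 5, r1 = -89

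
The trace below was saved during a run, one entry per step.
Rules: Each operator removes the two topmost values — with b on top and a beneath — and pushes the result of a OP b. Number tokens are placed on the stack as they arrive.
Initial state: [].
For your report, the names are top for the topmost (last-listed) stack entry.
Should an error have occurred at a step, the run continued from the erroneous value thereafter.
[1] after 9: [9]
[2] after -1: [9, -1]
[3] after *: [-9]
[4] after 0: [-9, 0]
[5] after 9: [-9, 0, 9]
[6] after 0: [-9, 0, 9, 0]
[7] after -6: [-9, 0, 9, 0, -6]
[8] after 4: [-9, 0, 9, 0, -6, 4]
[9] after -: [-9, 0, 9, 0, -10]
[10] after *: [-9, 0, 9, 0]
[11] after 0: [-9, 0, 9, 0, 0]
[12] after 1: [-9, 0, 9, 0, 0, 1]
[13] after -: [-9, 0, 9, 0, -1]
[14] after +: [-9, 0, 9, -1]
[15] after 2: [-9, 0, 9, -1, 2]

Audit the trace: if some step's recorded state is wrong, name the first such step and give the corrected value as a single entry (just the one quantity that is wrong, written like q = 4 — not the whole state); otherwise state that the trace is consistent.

no error

step 1: push 9: top = 9 -> same as recorded
step 2: push -1: top = -1 -> checks out
step 3: 9 * -1 = -9 -> matches
step 4: push 0: top = 0 -> confirmed correct
step 5: push 9: top = 9 -> in agreement
step 6: push 0: top = 0 -> exactly as logged
step 7: push -6: top = -6 -> confirmed correct
step 8: push 4: top = 4 -> confirmed correct
step 9: -6 - 4 = -10 -> same as recorded
step 10: 0 * -10 = 0 -> same as recorded
step 11: push 0: top = 0 -> matches
step 12: push 1: top = 1 -> exactly as logged
step 13: 0 - 1 = -1 -> matches
step 14: 0 + -1 = -1 -> agrees with the trace
step 15: push 2: top = 2 -> matches
Nothing is out of place; the run is error-free.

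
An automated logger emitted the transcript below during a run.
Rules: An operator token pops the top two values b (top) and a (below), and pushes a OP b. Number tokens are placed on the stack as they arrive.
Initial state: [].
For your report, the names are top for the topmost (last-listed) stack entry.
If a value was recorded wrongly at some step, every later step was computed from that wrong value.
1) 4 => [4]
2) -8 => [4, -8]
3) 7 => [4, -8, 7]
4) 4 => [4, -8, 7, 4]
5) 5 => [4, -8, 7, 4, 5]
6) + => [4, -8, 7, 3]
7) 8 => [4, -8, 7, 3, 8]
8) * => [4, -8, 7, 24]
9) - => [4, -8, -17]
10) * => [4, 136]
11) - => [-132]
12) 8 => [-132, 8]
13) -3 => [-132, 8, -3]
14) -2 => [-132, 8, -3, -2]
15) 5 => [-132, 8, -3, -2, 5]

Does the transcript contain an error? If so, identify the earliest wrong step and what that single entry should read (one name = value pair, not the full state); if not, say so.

step 6, top = 9

1. push 4: top = 4 (verified)
2. push -8: top = -8 (consistent with the transcript)
3. push 7: top = 7 (same as recorded)
4. push 4: top = 4 (no discrepancy)
5. push 5: top = 5 (matches)
6. 4 + 5 = 9 (the transcript disagrees here)
Step 6 is the first one off; corrected, top = 9.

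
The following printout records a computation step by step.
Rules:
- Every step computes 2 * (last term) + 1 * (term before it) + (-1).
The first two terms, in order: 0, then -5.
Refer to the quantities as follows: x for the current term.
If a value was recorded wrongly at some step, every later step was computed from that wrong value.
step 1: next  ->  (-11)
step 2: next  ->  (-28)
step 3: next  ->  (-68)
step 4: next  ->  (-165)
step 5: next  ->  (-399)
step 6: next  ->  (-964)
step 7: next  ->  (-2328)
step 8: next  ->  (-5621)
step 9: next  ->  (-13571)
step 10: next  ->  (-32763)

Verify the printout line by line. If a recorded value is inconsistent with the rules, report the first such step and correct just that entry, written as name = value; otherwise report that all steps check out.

Recomputing the run from the initial state:
step 1: x = -11
step 2: x = -28
step 3: x = -68
step 4: x = -165
step 5: x = -399
step 6: x = -964
step 7: x = -2328
step 8: x = -5621
step 9: x = -13571
step 10: x = -32764
The first disagreement with the printout is at step 10, where the value should be x = -32764.

step 10, x = -32764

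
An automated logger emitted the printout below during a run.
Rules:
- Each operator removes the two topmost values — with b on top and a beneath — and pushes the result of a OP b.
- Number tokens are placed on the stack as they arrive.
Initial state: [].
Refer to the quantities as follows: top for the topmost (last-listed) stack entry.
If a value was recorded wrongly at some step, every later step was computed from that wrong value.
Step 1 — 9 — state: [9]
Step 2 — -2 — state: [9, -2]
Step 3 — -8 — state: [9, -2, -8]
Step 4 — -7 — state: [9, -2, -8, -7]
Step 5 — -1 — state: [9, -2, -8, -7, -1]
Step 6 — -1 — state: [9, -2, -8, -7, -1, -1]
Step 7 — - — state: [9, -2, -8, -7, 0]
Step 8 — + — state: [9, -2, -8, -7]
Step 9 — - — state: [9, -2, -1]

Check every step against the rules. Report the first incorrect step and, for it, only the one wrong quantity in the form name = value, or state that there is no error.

1. push 9: top = 9 (consistent with the printout)
2. push -2: top = -2 (no discrepancy)
3. push -8: top = -8 (checks out)
4. push -7: top = -7 (verified)
5. push -1: top = -1 (consistent with the printout)
6. push -1: top = -1 (consistent with the printout)
7. -1 - -1 = 0 (confirmed correct)
8. -7 + 0 = -7 (exactly as logged)
9. -8 - -7 = -1 (consistent with the printout)
Every step is consistent.

no error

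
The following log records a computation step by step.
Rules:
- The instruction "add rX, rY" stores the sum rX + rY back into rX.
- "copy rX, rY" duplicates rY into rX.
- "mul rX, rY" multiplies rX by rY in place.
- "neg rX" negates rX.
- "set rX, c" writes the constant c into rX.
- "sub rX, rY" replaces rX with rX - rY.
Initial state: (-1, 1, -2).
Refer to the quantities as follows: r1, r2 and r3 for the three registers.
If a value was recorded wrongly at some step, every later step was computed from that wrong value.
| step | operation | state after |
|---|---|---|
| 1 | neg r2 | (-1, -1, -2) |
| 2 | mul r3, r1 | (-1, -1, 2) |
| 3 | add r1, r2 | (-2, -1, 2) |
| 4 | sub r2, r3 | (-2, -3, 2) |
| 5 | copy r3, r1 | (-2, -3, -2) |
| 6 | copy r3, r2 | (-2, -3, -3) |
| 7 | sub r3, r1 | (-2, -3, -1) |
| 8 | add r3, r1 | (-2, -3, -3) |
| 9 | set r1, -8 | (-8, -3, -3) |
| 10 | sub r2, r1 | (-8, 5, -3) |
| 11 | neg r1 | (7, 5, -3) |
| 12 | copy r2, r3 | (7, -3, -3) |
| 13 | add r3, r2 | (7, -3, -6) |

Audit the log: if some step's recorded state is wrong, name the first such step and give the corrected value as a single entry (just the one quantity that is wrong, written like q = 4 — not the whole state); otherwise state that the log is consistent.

step 11, r1 = 8

step 1: r2 = -(1) = -1 -> verified
step 2: r3 = -2 * -1 = 2 -> no discrepancy
step 3: r1 = -1 + -1 = -2 -> exactly as logged
step 4: r2 = -1 - 2 = -3 -> same as recorded
step 5: r3 = -2 -> checks out
step 6: r3 = -3 -> matches
step 7: r3 = -3 - -2 = -1 -> consistent with the log
step 8: r3 = -1 + -2 = -3 -> same as recorded
step 9: r1 = -8 -> checks out
step 10: r2 = -3 - -8 = 5 -> no discrepancy
step 11: r1 = -(-8) = 8 -> the entry is off here
Step 11 is the first one off; corrected, r1 = 8.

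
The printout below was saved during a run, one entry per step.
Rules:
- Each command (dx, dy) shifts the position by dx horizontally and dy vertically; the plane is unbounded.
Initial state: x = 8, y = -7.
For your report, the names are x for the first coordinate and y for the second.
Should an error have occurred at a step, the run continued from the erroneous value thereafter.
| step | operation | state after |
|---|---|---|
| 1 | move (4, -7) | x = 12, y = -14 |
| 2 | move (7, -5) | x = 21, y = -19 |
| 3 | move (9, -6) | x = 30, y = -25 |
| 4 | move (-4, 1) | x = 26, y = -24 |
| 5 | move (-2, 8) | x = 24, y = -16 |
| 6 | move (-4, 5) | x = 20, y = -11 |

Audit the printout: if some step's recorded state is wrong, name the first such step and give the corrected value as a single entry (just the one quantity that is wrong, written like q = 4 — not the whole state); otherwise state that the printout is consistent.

step 1: x = 8 + (4) = 12, y = -7 + (-7) = -14 -> exactly as logged
step 2: x = 12 + (7) = 19, y = -14 + (-5) = -19 -> the printout has a different value
The earliest wrong entry is at step 2: it should read x = 19.

step 2, x = 19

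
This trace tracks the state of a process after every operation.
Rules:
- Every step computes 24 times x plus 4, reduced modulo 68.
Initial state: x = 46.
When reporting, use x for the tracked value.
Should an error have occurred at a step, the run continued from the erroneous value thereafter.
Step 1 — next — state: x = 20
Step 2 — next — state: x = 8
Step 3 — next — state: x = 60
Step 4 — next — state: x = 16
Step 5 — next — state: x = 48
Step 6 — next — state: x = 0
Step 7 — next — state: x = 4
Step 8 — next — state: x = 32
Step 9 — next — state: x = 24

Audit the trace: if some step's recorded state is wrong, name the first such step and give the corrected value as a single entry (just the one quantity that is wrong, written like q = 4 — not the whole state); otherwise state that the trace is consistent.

1. x = (24*46 + 4) mod 68 = 20 (exactly as logged)
2. x = (24*20 + 4) mod 68 = 8 (checks out)
3. x = (24*8 + 4) mod 68 = 60 (confirmed correct)
4. x = (24*60 + 4) mod 68 = 16 (confirmed correct)
5. x = (24*16 + 4) mod 68 = 48 (same as recorded)
6. x = (24*48 + 4) mod 68 = 0 (in agreement)
7. x = (24*0 + 4) mod 68 = 4 (agrees with the trace)
8. x = (24*4 + 4) mod 68 = 32 (exactly as logged)
9. x = (24*32 + 4) mod 68 = 24 (checks out)
Nothing is out of place; the run is error-free.

no error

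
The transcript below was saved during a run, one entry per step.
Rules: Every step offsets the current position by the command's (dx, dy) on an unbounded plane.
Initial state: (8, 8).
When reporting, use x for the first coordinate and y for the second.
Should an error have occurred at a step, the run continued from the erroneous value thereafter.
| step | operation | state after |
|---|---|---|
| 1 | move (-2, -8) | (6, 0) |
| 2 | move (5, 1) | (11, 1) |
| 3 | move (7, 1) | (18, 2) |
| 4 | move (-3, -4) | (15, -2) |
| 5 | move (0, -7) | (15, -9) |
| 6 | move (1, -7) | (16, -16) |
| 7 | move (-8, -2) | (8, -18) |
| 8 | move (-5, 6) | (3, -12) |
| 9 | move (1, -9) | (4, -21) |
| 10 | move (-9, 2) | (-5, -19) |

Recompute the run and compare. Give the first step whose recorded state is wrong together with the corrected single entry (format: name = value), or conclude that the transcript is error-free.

no error

1. x = 8 + (-2) = 6, y = 8 + (-8) = 0 (consistent with the transcript)
2. x = 6 + (5) = 11, y = 0 + (1) = 1 (no discrepancy)
3. x = 11 + (7) = 18, y = 1 + (1) = 2 (exactly as logged)
4. x = 18 + (-3) = 15, y = 2 + (-4) = -2 (exactly as logged)
5. x = 15 + (0) = 15, y = -2 + (-7) = -9 (no discrepancy)
6. x = 15 + (1) = 16, y = -9 + (-7) = -16 (checks out)
7. x = 16 + (-8) = 8, y = -16 + (-2) = -18 (confirmed correct)
8. x = 8 + (-5) = 3, y = -18 + (6) = -12 (same as recorded)
9. x = 3 + (1) = 4, y = -12 + (-9) = -21 (verified)
10. x = 4 + (-9) = -5, y = -21 + (2) = -19 (consistent with the transcript)
Each recorded entry agrees with the recomputation.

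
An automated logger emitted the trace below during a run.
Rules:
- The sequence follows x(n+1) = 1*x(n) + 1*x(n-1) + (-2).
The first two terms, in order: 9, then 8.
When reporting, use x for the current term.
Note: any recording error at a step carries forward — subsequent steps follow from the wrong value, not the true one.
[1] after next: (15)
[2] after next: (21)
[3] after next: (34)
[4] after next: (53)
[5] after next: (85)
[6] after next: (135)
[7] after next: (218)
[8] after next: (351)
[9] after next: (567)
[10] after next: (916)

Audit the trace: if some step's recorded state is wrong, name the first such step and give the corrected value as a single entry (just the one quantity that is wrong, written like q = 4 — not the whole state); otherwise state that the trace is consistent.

step 6, x = 136

1. x = 1*(8) + (1)*(9) + (-2) = 15 (no discrepancy)
2. x = 1*(15) + (1)*(8) + (-2) = 21 (matches)
3. x = 1*(21) + (1)*(15) + (-2) = 34 (same as recorded)
4. x = 1*(34) + (1)*(21) + (-2) = 53 (same as recorded)
5. x = 1*(53) + (1)*(34) + (-2) = 85 (matches)
6. x = 1*(85) + (1)*(53) + (-2) = 136 (the recorded entry deviates here)
Step 6 is the first one off; corrected, x = 136.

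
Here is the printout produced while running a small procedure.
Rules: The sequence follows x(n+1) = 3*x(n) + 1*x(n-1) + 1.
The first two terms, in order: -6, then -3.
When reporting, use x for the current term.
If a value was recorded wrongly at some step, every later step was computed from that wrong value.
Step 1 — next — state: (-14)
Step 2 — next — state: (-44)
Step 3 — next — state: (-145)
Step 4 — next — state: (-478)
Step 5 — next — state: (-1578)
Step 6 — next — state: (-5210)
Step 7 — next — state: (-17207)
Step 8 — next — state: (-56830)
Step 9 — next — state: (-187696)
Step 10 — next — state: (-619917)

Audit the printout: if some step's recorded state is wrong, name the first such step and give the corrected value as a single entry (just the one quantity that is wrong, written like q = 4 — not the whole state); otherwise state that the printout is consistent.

step 6, x = -5211

1. x = 3*(-3) + (1)*(-6) + (1) = -14 (no discrepancy)
2. x = 3*(-14) + (1)*(-3) + (1) = -44 (in agreement)
3. x = 3*(-44) + (1)*(-14) + (1) = -145 (same as recorded)
4. x = 3*(-145) + (1)*(-44) + (1) = -478 (verified)
5. x = 3*(-478) + (1)*(-145) + (1) = -1578 (same as recorded)
6. x = 3*(-1578) + (1)*(-478) + (1) = -5211 (the recorded entry deviates here)
So the first discrepancy is step 6, where the right value is x = -5211.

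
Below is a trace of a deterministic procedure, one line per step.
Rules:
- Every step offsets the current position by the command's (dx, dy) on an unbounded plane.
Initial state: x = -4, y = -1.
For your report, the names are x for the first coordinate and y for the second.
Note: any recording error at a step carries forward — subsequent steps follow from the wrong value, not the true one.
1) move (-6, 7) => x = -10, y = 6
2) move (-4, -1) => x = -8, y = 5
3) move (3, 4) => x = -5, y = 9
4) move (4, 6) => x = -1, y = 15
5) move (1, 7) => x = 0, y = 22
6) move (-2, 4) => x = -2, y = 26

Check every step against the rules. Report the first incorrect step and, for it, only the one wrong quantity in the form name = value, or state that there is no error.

Recomputing the run from the initial state:
step 1: x = -10, y = 6
step 2: x = -14, y = 5
step 3: x = -11, y = 9
step 4: x = -7, y = 15
step 5: x = -6, y = 22
step 6: x = -8, y = 26
The first disagreement with the trace is at step 2, where the value should be x = -14.

step 2, x = -14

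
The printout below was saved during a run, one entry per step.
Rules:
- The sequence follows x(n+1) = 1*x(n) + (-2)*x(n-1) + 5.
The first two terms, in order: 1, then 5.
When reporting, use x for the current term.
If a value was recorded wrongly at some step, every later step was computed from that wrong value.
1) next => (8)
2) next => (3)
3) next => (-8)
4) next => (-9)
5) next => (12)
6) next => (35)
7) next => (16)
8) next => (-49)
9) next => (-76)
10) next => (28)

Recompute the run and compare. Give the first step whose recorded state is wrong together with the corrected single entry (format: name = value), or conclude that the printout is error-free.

step 1: x = 1*(5) + (-2)*(1) + (5) = 8 -> verified
step 2: x = 1*(8) + (-2)*(5) + (5) = 3 -> consistent with the printout
step 3: x = 1*(3) + (-2)*(8) + (5) = -8 -> same as recorded
step 4: x = 1*(-8) + (-2)*(3) + (5) = -9 -> checks out
step 5: x = 1*(-9) + (-2)*(-8) + (5) = 12 -> exactly as logged
step 6: x = 1*(12) + (-2)*(-9) + (5) = 35 -> same as recorded
step 7: x = 1*(35) + (-2)*(12) + (5) = 16 -> agrees with the printout
step 8: x = 1*(16) + (-2)*(35) + (5) = -49 -> same as recorded
step 9: x = 1*(-49) + (-2)*(16) + (5) = -76 -> no discrepancy
step 10: x = 1*(-76) + (-2)*(-49) + (5) = 27 -> a discrepancy with the printout
First deviation found at step 10; the corrected entry is x = 27.

step 10, x = 27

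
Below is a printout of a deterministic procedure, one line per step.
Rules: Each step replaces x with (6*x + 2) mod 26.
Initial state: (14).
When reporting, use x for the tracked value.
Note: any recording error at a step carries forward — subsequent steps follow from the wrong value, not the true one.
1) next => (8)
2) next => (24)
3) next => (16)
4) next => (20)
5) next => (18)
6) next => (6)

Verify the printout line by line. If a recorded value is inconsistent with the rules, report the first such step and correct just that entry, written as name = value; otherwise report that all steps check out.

step 1: x = (6*14 + 2) mod 26 = 8 -> matches
step 2: x = (6*8 + 2) mod 26 = 24 -> consistent with the printout
step 3: x = (6*24 + 2) mod 26 = 16 -> checks out
step 4: x = (6*16 + 2) mod 26 = 20 -> exactly as logged
step 5: x = (6*20 + 2) mod 26 = 18 -> agrees with the printout
step 6: x = (6*18 + 2) mod 26 = 6 -> in agreement
The whole run recomputes cleanly — no discrepancies.

no error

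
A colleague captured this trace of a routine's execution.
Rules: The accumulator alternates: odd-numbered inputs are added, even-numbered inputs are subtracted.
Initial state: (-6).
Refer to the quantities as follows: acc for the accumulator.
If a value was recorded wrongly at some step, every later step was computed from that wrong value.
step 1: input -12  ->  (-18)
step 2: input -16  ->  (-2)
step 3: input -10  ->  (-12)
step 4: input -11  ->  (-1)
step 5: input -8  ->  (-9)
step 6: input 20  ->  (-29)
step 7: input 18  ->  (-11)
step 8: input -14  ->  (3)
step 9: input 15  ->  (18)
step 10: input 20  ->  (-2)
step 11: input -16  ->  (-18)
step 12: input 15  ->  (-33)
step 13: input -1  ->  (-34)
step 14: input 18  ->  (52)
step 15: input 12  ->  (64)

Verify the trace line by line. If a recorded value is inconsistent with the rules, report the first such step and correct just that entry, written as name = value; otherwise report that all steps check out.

step 14, acc = -52

Recomputing the run from the initial state:
step 1: acc = -18
step 2: acc = -2
step 3: acc = -12
step 4: acc = -1
step 5: acc = -9
step 6: acc = -29
step 7: acc = -11
step 8: acc = 3
step 9: acc = 18
step 10: acc = -2
step 11: acc = -18
step 12: acc = -33
step 13: acc = -34
step 14: acc = -52
step 15: acc = -40
The first disagreement with the trace is at step 14, where the value should be acc = -52.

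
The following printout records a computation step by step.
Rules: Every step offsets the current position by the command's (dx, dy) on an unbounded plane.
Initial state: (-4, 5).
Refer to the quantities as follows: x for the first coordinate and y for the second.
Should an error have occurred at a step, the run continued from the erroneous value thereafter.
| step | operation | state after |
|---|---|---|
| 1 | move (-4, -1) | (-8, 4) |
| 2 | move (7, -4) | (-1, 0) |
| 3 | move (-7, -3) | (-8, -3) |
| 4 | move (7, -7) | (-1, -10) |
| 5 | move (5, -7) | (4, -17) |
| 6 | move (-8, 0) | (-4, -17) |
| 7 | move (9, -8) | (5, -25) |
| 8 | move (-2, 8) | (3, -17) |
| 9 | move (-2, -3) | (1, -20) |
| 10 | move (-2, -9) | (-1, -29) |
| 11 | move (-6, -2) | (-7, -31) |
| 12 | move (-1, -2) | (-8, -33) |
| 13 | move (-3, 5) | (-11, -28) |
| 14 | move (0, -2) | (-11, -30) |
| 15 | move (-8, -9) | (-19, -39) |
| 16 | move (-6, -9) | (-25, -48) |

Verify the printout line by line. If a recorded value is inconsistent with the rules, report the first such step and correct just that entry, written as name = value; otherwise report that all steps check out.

no error

step 1: x = -4 + (-4) = -8, y = 5 + (-1) = 4 -> no discrepancy
step 2: x = -8 + (7) = -1, y = 4 + (-4) = 0 -> consistent with the printout
step 3: x = -1 + (-7) = -8, y = 0 + (-3) = -3 -> no discrepancy
step 4: x = -8 + (7) = -1, y = -3 + (-7) = -10 -> verified
step 5: x = -1 + (5) = 4, y = -10 + (-7) = -17 -> checks out
step 6: x = 4 + (-8) = -4, y = -17 + (0) = -17 -> agrees with the printout
step 7: x = -4 + (9) = 5, y = -17 + (-8) = -25 -> in agreement
step 8: x = 5 + (-2) = 3, y = -25 + (8) = -17 -> agrees with the printout
step 9: x = 3 + (-2) = 1, y = -17 + (-3) = -20 -> checks out
step 10: x = 1 + (-2) = -1, y = -20 + (-9) = -29 -> same as recorded
step 11: x = -1 + (-6) = -7, y = -29 + (-2) = -31 -> exactly as logged
step 12: x = -7 + (-1) = -8, y = -31 + (-2) = -33 -> matches
step 13: x = -8 + (-3) = -11, y = -33 + (5) = -28 -> same as recorded
step 14: x = -11 + (0) = -11, y = -28 + (-2) = -30 -> agrees with the printout
step 15: x = -11 + (-8) = -19, y = -30 + (-9) = -39 -> verified
step 16: x = -19 + (-6) = -25, y = -39 + (-9) = -48 -> no discrepancy
The recomputation confirms every line.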